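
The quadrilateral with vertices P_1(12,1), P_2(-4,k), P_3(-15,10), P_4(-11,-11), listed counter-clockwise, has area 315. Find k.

10

Write out the shoelace sum; only the two edges meeting at P_2 involve k:
2·Area = [(12·k − (-4)·1) + ((-4)·10 − (-15)·k)] + 396
       = 27·k + 360 = 630
⇒ k = 10.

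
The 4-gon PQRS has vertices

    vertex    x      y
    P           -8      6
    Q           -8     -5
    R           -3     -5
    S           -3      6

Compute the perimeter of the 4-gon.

32

|PQ| = √((0)² + (-11)²) = √121 = 11
|QR| = √((5)² + (0)²) = √25 = 5
|RS| = √((0)² + (11)²) = √121 = 11
|SP| = √((-5)² + (0)²) = √25 = 5
Perimeter = 11 + 5 + 11 + 5 = 32.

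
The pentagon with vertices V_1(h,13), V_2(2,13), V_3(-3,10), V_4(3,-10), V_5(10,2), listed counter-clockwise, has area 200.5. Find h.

Write out the shoelace sum; only the two edges meeting at V_1 involve h:
2·Area = [(10·13 − h·2) + (h·13 − 2·13)] + 165
       = 11·h + 269 = 401
⇒ h = 12.

12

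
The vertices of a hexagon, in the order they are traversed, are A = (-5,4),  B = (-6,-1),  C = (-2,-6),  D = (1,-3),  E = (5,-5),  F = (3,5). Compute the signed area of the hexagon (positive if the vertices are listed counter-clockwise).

81

Σ = (29) + (34) + (12) + (10) + (40) + (37) = 162
Signed area = Σ/2 = 81 (positive ⇒ counter-clockwise traversal).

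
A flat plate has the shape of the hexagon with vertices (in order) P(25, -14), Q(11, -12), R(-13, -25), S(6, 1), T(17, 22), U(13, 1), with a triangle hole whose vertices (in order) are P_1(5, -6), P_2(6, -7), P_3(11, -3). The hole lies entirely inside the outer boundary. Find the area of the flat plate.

396

Outer boundary:
Apply the shoelace formula: 2A = Σ (x_i·y_{i+1} − x_{i+1}·y_i), indices taken mod 6.
Σ = (-146) + (-431) + (137) + (115) + (-269) + (-207) = -801
Area = |Σ|/2 = 400.5.
Hole:
Apply the shoelace (surveyor's) formula: 2A = Σ (x_i·y_{i+1} − x_{i+1}·y_i), indices taken mod 3.
Cross-terms: 1, 59, -51  ⇒  Σ = 9
Area = |Σ|/2 = 4.5.
Net area = 400.5 − 4.5 = 396.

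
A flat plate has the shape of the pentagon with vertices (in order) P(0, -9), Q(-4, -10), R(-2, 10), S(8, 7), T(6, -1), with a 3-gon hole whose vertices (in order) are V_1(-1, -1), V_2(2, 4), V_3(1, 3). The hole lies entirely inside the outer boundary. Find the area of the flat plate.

146

Outer boundary:
Apply the shoelace formula: 2A = Σ (x_i·y_{i+1} − x_{i+1}·y_i), indices taken mod 5.
Σ = (-36) + (-60) + (-94) + (-50) + (-54) = -294
Area = |Σ|/2 = 147.
Hole:
Cross-terms: -2, 2, 2  ⇒  Σ = 2
Area = |Σ|/2 = 1.
Net area = 147 − 1 = 146.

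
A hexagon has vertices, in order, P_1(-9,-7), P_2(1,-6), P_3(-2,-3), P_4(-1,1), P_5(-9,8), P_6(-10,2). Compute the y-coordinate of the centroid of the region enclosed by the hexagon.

-0.796875

Apply the shoelace (surveyor's) formula. First the cross-terms c_i = x_i·y_{i+1} − x_{i+1}·y_i:
  61, -15, -5, 1, 62, 88  ⇒  2A = 192, A = 96.
Then Σ (y_i + y_{i+1})·c_i = -459, so ȳ = -459 / (6·96) = -0.796875.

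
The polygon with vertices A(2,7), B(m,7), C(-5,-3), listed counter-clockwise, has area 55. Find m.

The doubled signed area Σ (x_i y_{i+1} − x_{i+1} y_i) is linear in m.
With m=0 it equals 20; the coefficient of m is -10 (from the two edges through B).
So -10·m + 20 = 2·55 = 110 ⇒ m = -9.

-9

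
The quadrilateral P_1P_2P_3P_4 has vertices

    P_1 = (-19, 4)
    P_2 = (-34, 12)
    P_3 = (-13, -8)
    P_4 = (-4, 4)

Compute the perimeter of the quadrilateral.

76

|P_1P_2| = √((-15)² + (8)²) = √289 = 17
|P_2P_3| = √((21)² + (-20)²) = √841 = 29
|P_3P_4| = √((9)² + (12)²) = √225 = 15
|P_4P_1| = √((-15)² + (0)²) = √225 = 15
Perimeter = 17 + 29 + 15 + 15 = 76.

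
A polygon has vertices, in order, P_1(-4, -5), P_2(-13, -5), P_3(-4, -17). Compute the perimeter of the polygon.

|P_1P_2| = √((-9)² + (0)²) = √81 = 9
|P_2P_3| = √((9)² + (-12)²) = √225 = 15
|P_3P_1| = √((0)² + (12)²) = √144 = 12
Perimeter = 9 + 15 + 12 = 36.

36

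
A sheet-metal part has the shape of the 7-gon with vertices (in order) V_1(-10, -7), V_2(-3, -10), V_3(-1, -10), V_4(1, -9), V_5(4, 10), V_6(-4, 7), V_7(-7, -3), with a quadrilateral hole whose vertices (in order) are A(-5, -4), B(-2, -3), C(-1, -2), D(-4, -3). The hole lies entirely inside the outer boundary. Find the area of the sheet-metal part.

154

Outer boundary:
Apply the shoelace (surveyor's) formula: 2A = Σ (x_i·y_{i+1} − x_{i+1}·y_i), indices taken mod 7.
Cross-terms: 79, 20, 19, 46, 68, 61, 19  ⇒  Σ = 312
Area = |Σ|/2 = 156.
Hole:
Apply the shoelace (surveyor's) formula: 2A = Σ (x_i·y_{i+1} − x_{i+1}·y_i), indices taken mod 4.
A→B: (-5)(-3) − (-2)(-4) = 7
B→C: (-2)(-2) − (-1)(-3) = 1
C→D: (-1)(-3) − (-4)(-2) = -5
D→A: (-4)(-4) − (-5)(-3) = 1
Σ = 4
Area = |Σ|/2 = 2.
Net area = 156 − 2 = 154.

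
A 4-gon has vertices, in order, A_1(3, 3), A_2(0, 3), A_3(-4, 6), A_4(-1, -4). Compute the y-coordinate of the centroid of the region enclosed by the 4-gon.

Apply Gauss's area formula. First the cross-terms c_i = x_i·y_{i+1} − x_{i+1}·y_i:
  9, 12, 22, 9  ⇒  2A = 52, A = 26.
Then Σ (y_i + y_{i+1})·c_i = 197, so ȳ = 197 / (6·26) = 197/156.

197/156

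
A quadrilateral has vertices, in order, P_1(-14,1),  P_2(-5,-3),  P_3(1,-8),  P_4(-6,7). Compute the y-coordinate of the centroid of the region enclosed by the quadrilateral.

70/141

Apply the shoelace (surveyor's) formula. First the cross-terms c_i = x_i·y_{i+1} − x_{i+1}·y_i:
  47, 43, -41, 92  ⇒  2A = 141, A = 70.5.
Then Σ (y_i + y_{i+1})·c_i = 210, so ȳ = 210 / (6·70.5) = 70/141.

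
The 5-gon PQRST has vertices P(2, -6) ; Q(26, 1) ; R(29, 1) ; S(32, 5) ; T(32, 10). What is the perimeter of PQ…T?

72

|PQ| = √((24)² + (7)²) = √625 = 25
|QR| = √((3)² + (0)²) = √9 = 3
|RS| = √((3)² + (4)²) = √25 = 5
|ST| = √((0)² + (5)²) = √25 = 5
|TP| = √((-30)² + (-16)²) = √1156 = 34
Perimeter = 25 + 3 + 5 + 5 + 34 = 72.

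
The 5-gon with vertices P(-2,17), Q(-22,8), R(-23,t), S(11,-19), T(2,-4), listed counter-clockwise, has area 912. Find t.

Write out the shoelace sum; only the two edges meeting at R involve t:
2·Area = [((-22)·t − (-23)·8) + ((-23)·(-19) − 11·t)] + 378
       = -33·t + 999 = 1824
⇒ t = -25.

-25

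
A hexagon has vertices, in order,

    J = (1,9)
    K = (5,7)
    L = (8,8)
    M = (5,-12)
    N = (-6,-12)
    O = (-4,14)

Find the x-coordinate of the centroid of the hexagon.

43/108

Apply the surveyor's formula. First the cross-terms c_i = x_i·y_{i+1} − x_{i+1}·y_i:
  -38, -16, -136, -132, -132, -50  ⇒  2A = -504, A = -252.
Then Σ (x_i + x_{i+1})·c_i = -602, so x̄ = -602 / (6·(-252)) = 43/108.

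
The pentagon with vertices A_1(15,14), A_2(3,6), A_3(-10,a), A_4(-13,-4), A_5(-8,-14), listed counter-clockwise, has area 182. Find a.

-2

The doubled signed area Σ (x_i y_{i+1} − x_{i+1} y_i) is linear in a.
With a=0 it equals 396; the coefficient of a is 16 (from the two edges through A_3).
So 16·a + 396 = 2·182 = 364 ⇒ a = -2.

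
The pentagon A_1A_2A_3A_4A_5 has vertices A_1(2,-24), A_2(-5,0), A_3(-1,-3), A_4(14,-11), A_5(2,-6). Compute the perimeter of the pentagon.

|A_1A_2| = √((-7)² + (24)²) = √625 = 25
|A_2A_3| = √((4)² + (-3)²) = √25 = 5
|A_3A_4| = √((15)² + (-8)²) = √289 = 17
|A_4A_5| = √((-12)² + (5)²) = √169 = 13
|A_5A_1| = √((0)² + (-18)²) = √324 = 18
Perimeter = 25 + 5 + 17 + 13 + 18 = 78.

78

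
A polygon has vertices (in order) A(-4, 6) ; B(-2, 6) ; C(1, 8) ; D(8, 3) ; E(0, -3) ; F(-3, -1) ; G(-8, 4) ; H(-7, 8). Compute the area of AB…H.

Cross-terms: -12, -22, -61, -24, -9, -20, -36, -10  ⇒  Σ = -194
Area = |Σ|/2 = 97.

97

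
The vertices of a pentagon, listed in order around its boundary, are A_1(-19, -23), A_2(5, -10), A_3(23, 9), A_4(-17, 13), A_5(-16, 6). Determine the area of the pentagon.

810

Apply the surveyor's formula: 2A = Σ (x_i·y_{i+1} − x_{i+1}·y_i), indices taken mod 5.
Σ = (305) + (275) + (452) + (106) + (482) = 1620
Area = |Σ|/2 = 810.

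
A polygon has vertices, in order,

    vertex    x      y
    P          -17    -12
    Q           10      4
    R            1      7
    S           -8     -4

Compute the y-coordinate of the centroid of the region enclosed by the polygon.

1/33

Apply the shoelace formula. First the cross-terms c_i = x_i·y_{i+1} − x_{i+1}·y_i:
  52, 66, 52, 28  ⇒  2A = 198, A = 99.
Then Σ (y_i + y_{i+1})·c_i = 18, so ȳ = 18 / (6·99) = 1/33.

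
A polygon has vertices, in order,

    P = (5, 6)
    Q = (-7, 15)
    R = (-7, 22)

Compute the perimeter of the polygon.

|PQ| = √((-12)² + (9)²) = √225 = 15
|QR| = √((0)² + (7)²) = √49 = 7
|RP| = √((12)² + (-16)²) = √400 = 20
Perimeter = 15 + 7 + 20 = 42.

42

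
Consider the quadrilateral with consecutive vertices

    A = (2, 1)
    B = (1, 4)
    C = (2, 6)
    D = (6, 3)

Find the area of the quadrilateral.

Σ = (7) + (-2) + (-30) + (0) = -25
Area = |Σ|/2 = 12.5.

12.5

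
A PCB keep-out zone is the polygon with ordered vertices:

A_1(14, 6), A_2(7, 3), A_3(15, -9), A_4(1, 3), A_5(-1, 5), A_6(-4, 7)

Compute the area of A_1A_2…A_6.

77.5

Apply the shoelace formula: 2A = Σ (x_i·y_{i+1} − x_{i+1}·y_i), indices taken mod 6.
Σ = (0) + (-108) + (54) + (8) + (13) + (-122) = -155
Area = |Σ|/2 = 77.5.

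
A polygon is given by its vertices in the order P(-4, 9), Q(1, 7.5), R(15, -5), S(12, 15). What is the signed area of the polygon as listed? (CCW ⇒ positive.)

148.25

Apply the shoelace (surveyor's) formula: 2A = Σ (x_i·y_{i+1} − x_{i+1}·y_i), indices taken mod 4.
Cross-terms: -39, -117.5, 285, 168  ⇒  Σ = 296.5
Signed area = Σ/2 = 148.25 (positive ⇒ counter-clockwise traversal).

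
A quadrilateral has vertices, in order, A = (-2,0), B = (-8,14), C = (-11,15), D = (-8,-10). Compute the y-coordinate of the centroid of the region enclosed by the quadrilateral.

3

Apply Gauss's area formula. First the cross-terms c_i = x_i·y_{i+1} − x_{i+1}·y_i:
  -28, 34, 230, -20  ⇒  2A = 216, A = 108.
Then Σ (y_i + y_{i+1})·c_i = 1944, so ȳ = 1944 / (6·108) = 3.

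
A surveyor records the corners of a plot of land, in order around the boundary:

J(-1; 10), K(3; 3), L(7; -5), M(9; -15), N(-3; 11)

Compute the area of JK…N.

47

Σ = (-33) + (-36) + (-60) + (54) + (-19) = -94
Area = |Σ|/2 = 47.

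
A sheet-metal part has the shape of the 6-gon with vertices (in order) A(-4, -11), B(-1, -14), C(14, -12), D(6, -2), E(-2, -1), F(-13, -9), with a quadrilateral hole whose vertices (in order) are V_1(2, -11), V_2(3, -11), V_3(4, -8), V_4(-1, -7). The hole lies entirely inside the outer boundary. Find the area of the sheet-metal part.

189.5

Outer boundary:
Apply the shoelace (surveyor's) formula: 2A = Σ (x_i·y_{i+1} − x_{i+1}·y_i), indices taken mod 6.
Cross-terms: 45, 208, 44, -10, 5, 107  ⇒  Σ = 399
Area = |Σ|/2 = 199.5.
Hole:
Apply the shoelace formula: 2A = Σ (x_i·y_{i+1} − x_{i+1}·y_i), indices taken mod 4.
Σ = (11) + (20) + (-36) + (25) = 20
Area = |Σ|/2 = 10.
Net area = 199.5 − 10 = 189.5.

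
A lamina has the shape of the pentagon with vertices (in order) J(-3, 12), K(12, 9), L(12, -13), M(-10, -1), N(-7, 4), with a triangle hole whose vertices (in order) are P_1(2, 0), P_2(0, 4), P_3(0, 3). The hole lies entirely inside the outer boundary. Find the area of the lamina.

Outer boundary:
Σ = (-171) + (-264) + (-142) + (-47) + (-72) = -696
Area = |Σ|/2 = 348.
Hole:
Apply the shoelace (surveyor's) formula: 2A = Σ (x_i·y_{i+1} − x_{i+1}·y_i), indices taken mod 3.
Σ = (8) + (0) + (-6) = 2
Area = |Σ|/2 = 1.
Net area = 348 − 1 = 347.

347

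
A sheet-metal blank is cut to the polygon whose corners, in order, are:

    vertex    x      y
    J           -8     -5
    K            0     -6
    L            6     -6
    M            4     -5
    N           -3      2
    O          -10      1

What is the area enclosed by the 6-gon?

J→K: (-8)(-6) − (0)(-5) = 48
K→L: (0)(-6) − (6)(-6) = 36
L→M: (6)(-5) − (4)(-6) = -6
M→N: (4)(2) − (-3)(-5) = -7
N→O: (-3)(1) − (-10)(2) = 17
O→J: (-10)(-5) − (-8)(1) = 58
Σ = 146
Area = |Σ|/2 = 73.

73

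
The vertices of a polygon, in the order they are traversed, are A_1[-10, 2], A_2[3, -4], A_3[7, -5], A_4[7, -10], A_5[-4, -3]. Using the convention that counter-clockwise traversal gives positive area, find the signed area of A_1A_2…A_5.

A_1→A_2: (-10)(-4) − (3)(2) = 34
A_2→A_3: (3)(-5) − (7)(-4) = 13
A_3→A_4: (7)(-10) − (7)(-5) = -35
A_4→A_5: (7)(-3) − (-4)(-10) = -61
A_5→A_1: (-4)(2) − (-10)(-3) = -38
Σ = -87
Signed area = Σ/2 = -43.5 (negative ⇒ clockwise traversal).

-43.5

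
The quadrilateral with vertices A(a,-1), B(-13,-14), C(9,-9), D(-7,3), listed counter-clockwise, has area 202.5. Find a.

-12

The doubled signed area Σ (x_i y_{i+1} − x_{i+1} y_i) is linear in a.
With a=0 it equals 201; the coefficient of a is -17 (from the two edges through A).
So -17·a + 201 = 2·202.5 = 405 ⇒ a = -12.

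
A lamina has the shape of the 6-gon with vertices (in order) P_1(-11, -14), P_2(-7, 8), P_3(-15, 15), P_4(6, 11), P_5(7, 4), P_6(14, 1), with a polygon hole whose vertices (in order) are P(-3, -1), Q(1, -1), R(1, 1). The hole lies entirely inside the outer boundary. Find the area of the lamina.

Outer boundary:
Apply the shoelace formula: 2A = Σ (x_i·y_{i+1} − x_{i+1}·y_i), indices taken mod 6.
Σ = (-186) + (15) + (-255) + (-53) + (-49) + (-185) = -713
Area = |Σ|/2 = 356.5.
Hole:
Σ = (4) + (2) + (2) = 8
Area = |Σ|/2 = 4.
Net area = 356.5 − 4 = 352.5.

352.5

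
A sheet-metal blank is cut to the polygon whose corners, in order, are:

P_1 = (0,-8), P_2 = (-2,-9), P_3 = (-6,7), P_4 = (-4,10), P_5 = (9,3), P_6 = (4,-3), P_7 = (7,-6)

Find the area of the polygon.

158

Apply Gauss's area formula: 2A = Σ (x_i·y_{i+1} − x_{i+1}·y_i), indices taken mod 7.
Σ = (-16) + (-68) + (-32) + (-102) + (-39) + (-3) + (-56) = -316
Area = |Σ|/2 = 158.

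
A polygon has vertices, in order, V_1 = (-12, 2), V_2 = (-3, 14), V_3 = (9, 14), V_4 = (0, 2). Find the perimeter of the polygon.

|V_1V_2| = √((9)² + (12)²) = √225 = 15
|V_2V_3| = √((12)² + (0)²) = √144 = 12
|V_3V_4| = √((-9)² + (-12)²) = √225 = 15
|V_4V_1| = √((-12)² + (0)²) = √144 = 12
Perimeter = 15 + 12 + 15 + 12 = 54.

54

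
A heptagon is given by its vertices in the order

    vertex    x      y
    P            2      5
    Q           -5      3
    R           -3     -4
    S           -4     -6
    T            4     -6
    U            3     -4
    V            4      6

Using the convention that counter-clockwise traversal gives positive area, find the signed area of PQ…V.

77

Apply the surveyor's formula: 2A = Σ (x_i·y_{i+1} − x_{i+1}·y_i), indices taken mod 7.
Cross-terms: 31, 29, 2, 48, 2, 34, 8  ⇒  Σ = 154
Signed area = Σ/2 = 77 (positive ⇒ counter-clockwise traversal).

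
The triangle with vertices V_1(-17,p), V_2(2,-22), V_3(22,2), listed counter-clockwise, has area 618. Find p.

The doubled signed area Σ (x_i y_{i+1} − x_{i+1} y_i) is linear in p.
With p=0 it equals 896; the coefficient of p is 20 (from the two edges through V_1).
So 20·p + 896 = 2·618 = 1236 ⇒ p = 17.

17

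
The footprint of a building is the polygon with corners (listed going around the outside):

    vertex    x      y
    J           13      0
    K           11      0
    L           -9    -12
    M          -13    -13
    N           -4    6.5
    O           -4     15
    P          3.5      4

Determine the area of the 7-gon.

Apply the shoelace (surveyor's) formula: 2A = Σ (x_i·y_{i+1} − x_{i+1}·y_i), indices taken mod 7.
J→K: (13)(0) − (11)(0) = 0
K→L: (11)(-12) − (-9)(0) = -132
L→M: (-9)(-13) − (-13)(-12) = -39
M→N: (-13)(6.5) − (-4)(-13) = -136.5
N→O: (-4)(15) − (-4)(6.5) = -34
O→P: (-4)(4) − (3.5)(15) = -68.5
P→J: (3.5)(0) − (13)(4) = -52
Σ = -462
Area = |Σ|/2 = 231.

231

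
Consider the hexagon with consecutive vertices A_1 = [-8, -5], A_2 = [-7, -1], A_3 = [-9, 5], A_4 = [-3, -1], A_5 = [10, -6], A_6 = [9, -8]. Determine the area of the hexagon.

Apply the shoelace formula: 2A = Σ (x_i·y_{i+1} − x_{i+1}·y_i), indices taken mod 6.
Σ = (-27) + (-44) + (24) + (28) + (-26) + (-109) = -154
Area = |Σ|/2 = 77.

77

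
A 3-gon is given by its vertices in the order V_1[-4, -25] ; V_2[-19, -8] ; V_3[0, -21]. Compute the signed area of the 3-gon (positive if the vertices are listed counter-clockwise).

-64

Apply the surveyor's formula: 2A = Σ (x_i·y_{i+1} − x_{i+1}·y_i), indices taken mod 3.
Σ = (-443) + (399) + (-84) = -128
Signed area = Σ/2 = -64 (negative ⇒ clockwise traversal).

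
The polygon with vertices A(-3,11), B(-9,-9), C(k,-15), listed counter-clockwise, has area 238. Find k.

13

Write out the shoelace sum; only the two edges meeting at C involve k:
2·Area = [((-9)·(-15) − k·(-9)) + (k·11 − (-3)·(-15))] + 126
       = 20·k + 216 = 476
⇒ k = 13.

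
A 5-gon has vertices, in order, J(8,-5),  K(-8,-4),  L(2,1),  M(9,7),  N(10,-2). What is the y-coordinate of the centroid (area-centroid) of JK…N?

Apply the shoelace (surveyor's) formula. First the cross-terms c_i = x_i·y_{i+1} − x_{i+1}·y_i:
  -72, 0, 5, -88, -34  ⇒  2A = -189, A = -94.5.
Then Σ (y_i + y_{i+1})·c_i = 486, so ȳ = 486 / (6·(-94.5)) = -6/7.

-6/7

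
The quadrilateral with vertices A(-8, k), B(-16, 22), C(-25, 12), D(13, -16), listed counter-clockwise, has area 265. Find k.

8

The doubled signed area Σ (x_i y_{i+1} − x_{i+1} y_i) is linear in k.
With k=0 it equals 298; the coefficient of k is 29 (from the two edges through A).
So 29·k + 298 = 2·265 = 530 ⇒ k = 8.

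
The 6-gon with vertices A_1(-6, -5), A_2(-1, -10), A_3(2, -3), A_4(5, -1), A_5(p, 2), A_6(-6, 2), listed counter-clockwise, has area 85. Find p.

5

Write out the shoelace sum; only the two edges meeting at A_5 involve p:
2·Area = [(5·2 − p·(-1)) + (p·2 − (-6)·2)] + 133
       = 3·p + 155 = 170
⇒ p = 5.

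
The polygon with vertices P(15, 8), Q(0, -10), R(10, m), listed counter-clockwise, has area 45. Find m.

-4

The doubled signed area Σ (x_i y_{i+1} − x_{i+1} y_i) is linear in m.
With m=0 it equals 30; the coefficient of m is -15 (from the two edges through R).
So -15·m + 30 = 2·45 = 90 ⇒ m = -4.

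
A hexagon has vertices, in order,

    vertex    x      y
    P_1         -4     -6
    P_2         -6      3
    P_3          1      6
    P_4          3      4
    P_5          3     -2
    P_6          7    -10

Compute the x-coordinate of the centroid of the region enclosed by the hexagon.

-5/31

Apply the surveyor's formula. First the cross-terms c_i = x_i·y_{i+1} − x_{i+1}·y_i:
  -48, -39, -14, -18, -16, -82  ⇒  2A = -217, A = -108.5.
Then Σ (x_i + x_{i+1})·c_i = 105, so x̄ = 105 / (6·(-108.5)) = -5/31.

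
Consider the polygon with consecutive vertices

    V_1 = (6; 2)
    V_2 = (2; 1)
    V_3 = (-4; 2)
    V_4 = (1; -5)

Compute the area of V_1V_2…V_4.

Cross-terms: 2, 8, 18, 32  ⇒  Σ = 60
Area = |Σ|/2 = 30.

30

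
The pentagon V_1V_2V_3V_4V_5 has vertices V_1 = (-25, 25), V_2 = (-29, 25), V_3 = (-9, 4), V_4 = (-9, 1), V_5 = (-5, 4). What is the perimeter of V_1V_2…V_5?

70

|V_1V_2| = √((-4)² + (0)²) = √16 = 4
|V_2V_3| = √((20)² + (-21)²) = √841 = 29
|V_3V_4| = √((0)² + (-3)²) = √9 = 3
|V_4V_5| = √((4)² + (3)²) = √25 = 5
|V_5V_1| = √((-20)² + (21)²) = √841 = 29
Perimeter = 4 + 29 + 3 + 5 + 29 = 70.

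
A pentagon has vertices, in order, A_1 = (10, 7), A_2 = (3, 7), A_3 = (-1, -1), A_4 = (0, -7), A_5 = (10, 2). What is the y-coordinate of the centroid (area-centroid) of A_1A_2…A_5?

377/270

Apply Gauss's area formula. First the cross-terms c_i = x_i·y_{i+1} − x_{i+1}·y_i:
  49, 4, 7, 70, 50  ⇒  2A = 180, A = 90.
Then Σ (y_i + y_{i+1})·c_i = 754, so ȳ = 754 / (6·90) = 377/270.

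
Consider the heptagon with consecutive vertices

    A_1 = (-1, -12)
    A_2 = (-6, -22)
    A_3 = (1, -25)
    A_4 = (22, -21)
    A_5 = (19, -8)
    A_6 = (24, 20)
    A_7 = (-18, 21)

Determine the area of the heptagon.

Apply the surveyor's formula: 2A = Σ (x_i·y_{i+1} − x_{i+1}·y_i), indices taken mod 7.
Σ = (-50) + (172) + (529) + (223) + (572) + (864) + (237) = 2547
Area = |Σ|/2 = 1273.5.

1273.5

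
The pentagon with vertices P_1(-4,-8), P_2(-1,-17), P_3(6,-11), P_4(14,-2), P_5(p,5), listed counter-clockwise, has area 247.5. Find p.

-15

The doubled signed area Σ (x_i y_{i+1} − x_{i+1} y_i) is linear in p.
With p=0 it equals 405; the coefficient of p is -6 (from the two edges through P_5).
So -6·p + 405 = 2·247.5 = 495 ⇒ p = -15.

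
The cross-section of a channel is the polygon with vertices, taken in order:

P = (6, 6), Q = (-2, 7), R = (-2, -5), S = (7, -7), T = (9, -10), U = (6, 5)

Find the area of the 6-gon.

Σ = (54) + (24) + (49) + (-7) + (105) + (6) = 231
Area = |Σ|/2 = 115.5.

115.5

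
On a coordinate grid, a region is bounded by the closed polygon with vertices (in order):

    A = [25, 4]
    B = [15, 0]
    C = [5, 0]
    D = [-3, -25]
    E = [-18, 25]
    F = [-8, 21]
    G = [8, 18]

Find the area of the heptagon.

Cross-terms: -60, 0, -125, -525, -178, -312, -418  ⇒  Σ = -1618
Area = |Σ|/2 = 809.

809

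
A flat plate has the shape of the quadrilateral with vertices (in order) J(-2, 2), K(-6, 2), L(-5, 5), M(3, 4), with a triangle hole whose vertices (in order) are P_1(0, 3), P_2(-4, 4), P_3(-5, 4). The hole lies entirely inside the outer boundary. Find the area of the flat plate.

16

Outer boundary:
Apply the shoelace formula: 2A = Σ (x_i·y_{i+1} − x_{i+1}·y_i), indices taken mod 4.
J→K: (-2)(2) − (-6)(2) = 8
K→L: (-6)(5) − (-5)(2) = -20
L→M: (-5)(4) − (3)(5) = -35
M→J: (3)(2) − (-2)(4) = 14
Σ = -33
Area = |Σ|/2 = 16.5.
Hole:
Σ = (12) + (4) + (-15) = 1
Area = |Σ|/2 = 0.5.
Net area = 16.5 − 0.5 = 16.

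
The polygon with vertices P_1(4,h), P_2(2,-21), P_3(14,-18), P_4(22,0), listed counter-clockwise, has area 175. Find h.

The doubled signed area Σ (x_i y_{i+1} − x_{i+1} y_i) is linear in h.
With h=0 it equals 570; the coefficient of h is 20 (from the two edges through P_1).
So 20·h + 570 = 2·175 = 350 ⇒ h = -11.

-11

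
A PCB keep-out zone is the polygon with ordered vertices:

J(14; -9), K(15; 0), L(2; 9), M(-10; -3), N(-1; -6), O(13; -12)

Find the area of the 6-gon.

Apply the surveyor's formula: 2A = Σ (x_i·y_{i+1} − x_{i+1}·y_i), indices taken mod 6.
J→K: (14)(0) − (15)(-9) = 135
K→L: (15)(9) − (2)(0) = 135
L→M: (2)(-3) − (-10)(9) = 84
M→N: (-10)(-6) − (-1)(-3) = 57
N→O: (-1)(-12) − (13)(-6) = 90
O→J: (13)(-9) − (14)(-12) = 51
Σ = 552
Area = |Σ|/2 = 276.

276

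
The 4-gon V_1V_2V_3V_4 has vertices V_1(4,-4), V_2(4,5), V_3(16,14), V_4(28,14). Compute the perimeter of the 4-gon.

|V_1V_2| = √((0)² + (9)²) = √81 = 9
|V_2V_3| = √((12)² + (9)²) = √225 = 15
|V_3V_4| = √((12)² + (0)²) = √144 = 12
|V_4V_1| = √((-24)² + (-18)²) = √900 = 30
Perimeter = 9 + 15 + 12 + 30 = 66.

66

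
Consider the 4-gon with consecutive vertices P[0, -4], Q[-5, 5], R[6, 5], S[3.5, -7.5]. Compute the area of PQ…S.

Apply Gauss's area formula: 2A = Σ (x_i·y_{i+1} − x_{i+1}·y_i), indices taken mod 4.
Σ = (-20) + (-55) + (-62.5) + (-14) = -151.5
Area = |Σ|/2 = 75.75.

75.75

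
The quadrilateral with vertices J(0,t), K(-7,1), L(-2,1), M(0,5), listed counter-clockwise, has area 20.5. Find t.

8

The doubled signed area Σ (x_i y_{i+1} − x_{i+1} y_i) is linear in t.
With t=0 it equals -15; the coefficient of t is 7 (from the two edges through J).
So 7·t + -15 = 2·20.5 = 41 ⇒ t = 8.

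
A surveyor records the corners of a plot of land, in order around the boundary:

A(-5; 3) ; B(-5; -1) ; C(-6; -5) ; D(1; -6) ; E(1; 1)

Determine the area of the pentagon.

47.5

Apply the shoelace formula: 2A = Σ (x_i·y_{i+1} − x_{i+1}·y_i), indices taken mod 5.
Σ = (20) + (19) + (41) + (7) + (8) = 95
Area = |Σ|/2 = 47.5.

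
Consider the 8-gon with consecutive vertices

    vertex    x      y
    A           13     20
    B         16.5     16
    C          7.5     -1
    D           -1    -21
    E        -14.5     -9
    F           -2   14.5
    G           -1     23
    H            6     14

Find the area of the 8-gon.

Σ = (-122) + (-136.5) + (-158.5) + (-295.5) + (-228.25) + (-31.5) + (-152) + (-62) = -1186.25
Area = |Σ|/2 = 593.125.

593.125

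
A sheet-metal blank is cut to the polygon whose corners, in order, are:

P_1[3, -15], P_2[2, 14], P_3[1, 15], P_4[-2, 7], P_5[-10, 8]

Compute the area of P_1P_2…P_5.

152.5

Apply the surveyor's formula: 2A = Σ (x_i·y_{i+1} − x_{i+1}·y_i), indices taken mod 5.
Σ = (72) + (16) + (37) + (54) + (126) = 305
Area = |Σ|/2 = 152.5.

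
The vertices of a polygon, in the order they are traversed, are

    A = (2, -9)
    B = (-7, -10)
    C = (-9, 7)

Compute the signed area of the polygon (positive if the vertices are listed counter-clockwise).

-77.5

Cross-terms: -83, -139, 67  ⇒  Σ = -155
Signed area = Σ/2 = -77.5 (negative ⇒ clockwise traversal).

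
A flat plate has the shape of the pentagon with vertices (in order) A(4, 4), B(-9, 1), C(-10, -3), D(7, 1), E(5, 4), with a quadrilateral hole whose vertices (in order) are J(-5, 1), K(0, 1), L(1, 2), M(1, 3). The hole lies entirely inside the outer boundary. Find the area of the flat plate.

52

Outer boundary:
Σ = (40) + (37) + (11) + (23) + (4) = 115
Area = |Σ|/2 = 57.5.
Hole:
Apply the shoelace formula: 2A = Σ (x_i·y_{i+1} − x_{i+1}·y_i), indices taken mod 4.
J→K: (-5)(1) − (0)(1) = -5
K→L: (0)(2) − (1)(1) = -1
L→M: (1)(3) − (1)(2) = 1
M→J: (1)(1) − (-5)(3) = 16
Σ = 11
Area = |Σ|/2 = 5.5.
Net area = 57.5 − 5.5 = 52.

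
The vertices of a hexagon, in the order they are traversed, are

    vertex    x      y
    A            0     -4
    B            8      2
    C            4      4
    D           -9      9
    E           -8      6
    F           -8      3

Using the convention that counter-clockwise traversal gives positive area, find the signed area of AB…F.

Apply the surveyor's formula: 2A = Σ (x_i·y_{i+1} − x_{i+1}·y_i), indices taken mod 6.
Σ = (32) + (24) + (72) + (18) + (24) + (32) = 202
Signed area = Σ/2 = 101 (positive ⇒ counter-clockwise traversal).

101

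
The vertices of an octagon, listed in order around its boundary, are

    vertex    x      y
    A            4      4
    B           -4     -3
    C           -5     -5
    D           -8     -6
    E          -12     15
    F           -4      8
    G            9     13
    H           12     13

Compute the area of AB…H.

Apply Gauss's area formula: 2A = Σ (x_i·y_{i+1} − x_{i+1}·y_i), indices taken mod 8.
Σ = (4) + (5) + (-10) + (-192) + (-36) + (-124) + (-39) + (-4) = -396
Area = |Σ|/2 = 198.

198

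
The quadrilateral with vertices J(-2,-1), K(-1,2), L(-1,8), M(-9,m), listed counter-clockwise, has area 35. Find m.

Write out the shoelace sum; only the two edges meeting at M involve m:
2·Area = [((-1)·m − (-9)·8) + ((-9)·(-1) − (-2)·m)] + -11
       = 1·m + 70 = 70
⇒ m = 0.

0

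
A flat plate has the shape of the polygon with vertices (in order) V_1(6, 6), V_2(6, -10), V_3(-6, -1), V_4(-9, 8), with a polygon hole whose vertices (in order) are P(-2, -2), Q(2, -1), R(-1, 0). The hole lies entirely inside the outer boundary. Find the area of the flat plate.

157

Outer boundary:
Apply the surveyor's formula: 2A = Σ (x_i·y_{i+1} − x_{i+1}·y_i), indices taken mod 4.
V_1→V_2: (6)(-10) − (6)(6) = -96
V_2→V_3: (6)(-1) − (-6)(-10) = -66
V_3→V_4: (-6)(8) − (-9)(-1) = -57
V_4→V_1: (-9)(6) − (6)(8) = -102
Σ = -321
Area = |Σ|/2 = 160.5.
Hole:
Cross-terms: 6, -1, 2  ⇒  Σ = 7
Area = |Σ|/2 = 3.5.
Net area = 160.5 − 3.5 = 157.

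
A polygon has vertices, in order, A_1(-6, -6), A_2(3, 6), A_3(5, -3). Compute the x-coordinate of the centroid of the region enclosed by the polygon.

Apply the surveyor's formula. First the cross-terms c_i = x_i·y_{i+1} − x_{i+1}·y_i:
  -18, -39, -48  ⇒  2A = -105, A = -52.5.
Then Σ (x_i + x_{i+1})·c_i = -210, so x̄ = -210 / (6·(-52.5)) = 2/3.

2/3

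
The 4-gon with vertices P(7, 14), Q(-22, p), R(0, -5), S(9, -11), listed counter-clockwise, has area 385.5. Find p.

Write out the shoelace sum; only the two edges meeting at Q involve p:
2·Area = [(7·p − (-22)·14) + ((-22)·(-5) − 0·p)] + 248
       = 7·p + 666 = 771
⇒ p = 15.

15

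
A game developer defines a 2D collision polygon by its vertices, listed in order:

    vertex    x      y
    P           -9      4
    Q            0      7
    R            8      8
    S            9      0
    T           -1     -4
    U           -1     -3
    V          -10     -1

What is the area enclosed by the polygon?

153

Apply Gauss's area formula: 2A = Σ (x_i·y_{i+1} − x_{i+1}·y_i), indices taken mod 7.
Cross-terms: -63, -56, -72, -36, -1, -29, -49  ⇒  Σ = -306
Area = |Σ|/2 = 153.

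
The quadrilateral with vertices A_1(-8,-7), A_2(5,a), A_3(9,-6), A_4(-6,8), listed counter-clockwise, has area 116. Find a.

-5

Write out the shoelace sum; only the two edges meeting at A_2 involve a:
2·Area = [((-8)·a − 5·(-7)) + (5·(-6) − 9·a)] + 142
       = -17·a + 147 = 232
⇒ a = -5.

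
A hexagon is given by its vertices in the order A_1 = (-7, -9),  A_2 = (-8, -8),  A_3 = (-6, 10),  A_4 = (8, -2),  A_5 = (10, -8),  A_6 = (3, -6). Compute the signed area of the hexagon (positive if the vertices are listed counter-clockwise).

Apply the surveyor's formula: 2A = Σ (x_i·y_{i+1} − x_{i+1}·y_i), indices taken mod 6.
Cross-terms: -16, -128, -68, -44, -36, -69  ⇒  Σ = -361
Signed area = Σ/2 = -180.5 (negative ⇒ clockwise traversal).

-180.5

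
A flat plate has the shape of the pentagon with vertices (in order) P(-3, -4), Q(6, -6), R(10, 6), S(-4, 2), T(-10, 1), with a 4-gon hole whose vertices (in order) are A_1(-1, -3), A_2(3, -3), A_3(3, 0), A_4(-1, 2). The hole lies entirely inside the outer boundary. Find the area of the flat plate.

Outer boundary:
Apply the surveyor's formula: 2A = Σ (x_i·y_{i+1} − x_{i+1}·y_i), indices taken mod 5.
Cross-terms: 42, 96, 44, 16, 43  ⇒  Σ = 241
Area = |Σ|/2 = 120.5.
Hole:
A_1→A_2: (-1)(-3) − (3)(-3) = 12
A_2→A_3: (3)(0) − (3)(-3) = 9
A_3→A_4: (3)(2) − (-1)(0) = 6
A_4→A_1: (-1)(-3) − (-1)(2) = 5
Σ = 32
Area = |Σ|/2 = 16.
Net area = 120.5 − 16 = 104.5.

104.5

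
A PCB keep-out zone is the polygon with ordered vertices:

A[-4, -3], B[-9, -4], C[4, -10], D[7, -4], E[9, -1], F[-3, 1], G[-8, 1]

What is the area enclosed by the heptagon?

108.5

A→B: (-4)(-4) − (-9)(-3) = -11
B→C: (-9)(-10) − (4)(-4) = 106
C→D: (4)(-4) − (7)(-10) = 54
D→E: (7)(-1) − (9)(-4) = 29
E→F: (9)(1) − (-3)(-1) = 6
F→G: (-3)(1) − (-8)(1) = 5
G→A: (-8)(-3) − (-4)(1) = 28
Σ = 217
Area = |Σ|/2 = 108.5.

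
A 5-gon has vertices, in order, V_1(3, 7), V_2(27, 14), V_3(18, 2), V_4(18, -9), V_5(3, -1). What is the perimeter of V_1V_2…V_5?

|V_1V_2| = √((24)² + (7)²) = √625 = 25
|V_2V_3| = √((-9)² + (-12)²) = √225 = 15
|V_3V_4| = √((0)² + (-11)²) = √121 = 11
|V_4V_5| = √((-15)² + (8)²) = √289 = 17
|V_5V_1| = √((0)² + (8)²) = √64 = 8
Perimeter = 25 + 15 + 11 + 17 + 8 = 76.

76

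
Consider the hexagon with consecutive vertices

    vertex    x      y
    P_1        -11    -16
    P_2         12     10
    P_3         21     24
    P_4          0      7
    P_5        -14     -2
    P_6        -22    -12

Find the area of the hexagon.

374.5

Σ = (82) + (78) + (147) + (98) + (124) + (220) = 749
Area = |Σ|/2 = 374.5.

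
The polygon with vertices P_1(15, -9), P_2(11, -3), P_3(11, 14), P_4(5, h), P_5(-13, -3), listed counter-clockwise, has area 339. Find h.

The doubled signed area Σ (x_i y_{i+1} − x_{i+1} y_i) is linear in h.
With h=0 it equals 318; the coefficient of h is 24 (from the two edges through P_4).
So 24·h + 318 = 2·339 = 678 ⇒ h = 15.

15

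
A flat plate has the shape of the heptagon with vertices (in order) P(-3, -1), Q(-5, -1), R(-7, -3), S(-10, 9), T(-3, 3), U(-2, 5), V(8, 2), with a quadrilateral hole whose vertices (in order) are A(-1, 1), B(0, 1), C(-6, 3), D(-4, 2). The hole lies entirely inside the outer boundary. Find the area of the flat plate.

71

Outer boundary:
P→Q: (-3)(-1) − (-5)(-1) = -2
Q→R: (-5)(-3) − (-7)(-1) = 8
R→S: (-7)(9) − (-10)(-3) = -93
S→T: (-10)(3) − (-3)(9) = -3
T→U: (-3)(5) − (-2)(3) = -9
U→V: (-2)(2) − (8)(5) = -44
V→P: (8)(-1) − (-3)(2) = -2
Σ = -145
Area = |Σ|/2 = 72.5.
Hole:
Apply the shoelace formula: 2A = Σ (x_i·y_{i+1} − x_{i+1}·y_i), indices taken mod 4.
Cross-terms: -1, 6, 0, -2  ⇒  Σ = 3
Area = |Σ|/2 = 1.5.
Net area = 72.5 − 1.5 = 71.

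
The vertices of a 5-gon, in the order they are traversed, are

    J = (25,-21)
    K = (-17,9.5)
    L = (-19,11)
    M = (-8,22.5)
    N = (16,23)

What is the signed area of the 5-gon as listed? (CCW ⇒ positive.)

-960.25

Apply the shoelace formula: 2A = Σ (x_i·y_{i+1} − x_{i+1}·y_i), indices taken mod 5.
J→K: (25)(9.5) − (-17)(-21) = -119.5
K→L: (-17)(11) − (-19)(9.5) = -6.5
L→M: (-19)(22.5) − (-8)(11) = -339.5
M→N: (-8)(23) − (16)(22.5) = -544
N→J: (16)(-21) − (25)(23) = -911
Σ = -1920.5
Signed area = Σ/2 = -960.25 (negative ⇒ clockwise traversal).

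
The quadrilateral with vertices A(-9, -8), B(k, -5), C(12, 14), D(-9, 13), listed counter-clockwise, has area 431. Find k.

The doubled signed area Σ (x_i y_{i+1} − x_{i+1} y_i) is linear in k.
With k=0 it equals 576; the coefficient of k is 22 (from the two edges through B).
So 22·k + 576 = 2·431 = 862 ⇒ k = 13.

13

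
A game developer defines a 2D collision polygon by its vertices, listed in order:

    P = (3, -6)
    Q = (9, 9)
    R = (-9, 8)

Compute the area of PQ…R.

Apply the shoelace formula: 2A = Σ (x_i·y_{i+1} − x_{i+1}·y_i), indices taken mod 3.
Σ = (81) + (153) + (30) = 264
Area = |Σ|/2 = 132.

132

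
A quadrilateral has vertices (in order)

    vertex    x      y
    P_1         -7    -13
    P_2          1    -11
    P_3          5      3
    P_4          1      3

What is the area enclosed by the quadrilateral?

Σ = (90) + (58) + (12) + (8) = 168
Area = |Σ|/2 = 84.

84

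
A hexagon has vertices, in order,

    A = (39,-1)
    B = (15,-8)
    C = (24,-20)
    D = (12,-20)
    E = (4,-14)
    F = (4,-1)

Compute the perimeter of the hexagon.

|AB| = √((-24)² + (-7)²) = √625 = 25
|BC| = √((9)² + (-12)²) = √225 = 15
|CD| = √((-12)² + (0)²) = √144 = 12
|DE| = √((-8)² + (6)²) = √100 = 10
|EF| = √((0)² + (13)²) = √169 = 13
|FA| = √((35)² + (0)²) = √1225 = 35
Perimeter = 25 + 15 + 12 + 10 + 13 + 35 = 110.

110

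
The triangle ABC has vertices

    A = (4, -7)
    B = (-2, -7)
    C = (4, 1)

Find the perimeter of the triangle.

|AB| = √((-6)² + (0)²) = √36 = 6
|BC| = √((6)² + (8)²) = √100 = 10
|CA| = √((0)² + (-8)²) = √64 = 8
Perimeter = 6 + 10 + 8 = 24.

24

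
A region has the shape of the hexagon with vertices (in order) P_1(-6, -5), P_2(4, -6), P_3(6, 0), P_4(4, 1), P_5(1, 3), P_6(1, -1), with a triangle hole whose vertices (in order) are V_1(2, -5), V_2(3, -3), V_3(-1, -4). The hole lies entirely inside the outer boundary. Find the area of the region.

Outer boundary:
Σ = (56) + (36) + (6) + (11) + (-4) + (-11) = 94
Area = |Σ|/2 = 47.
Hole:
Apply the shoelace formula: 2A = Σ (x_i·y_{i+1} − x_{i+1}·y_i), indices taken mod 3.
Cross-terms: 9, -15, 13  ⇒  Σ = 7
Area = |Σ|/2 = 3.5.
Net area = 47 − 3.5 = 43.5.

43.5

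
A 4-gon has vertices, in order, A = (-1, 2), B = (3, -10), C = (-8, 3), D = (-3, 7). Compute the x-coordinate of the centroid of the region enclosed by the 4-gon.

Apply the shoelace formula. First the cross-terms c_i = x_i·y_{i+1} − x_{i+1}·y_i:
  4, -71, -47, 1  ⇒  2A = -113, A = -56.5.
Then Σ (x_i + x_{i+1})·c_i = 876, so x̄ = 876 / (6·(-56.5)) = -292/113.

-292/113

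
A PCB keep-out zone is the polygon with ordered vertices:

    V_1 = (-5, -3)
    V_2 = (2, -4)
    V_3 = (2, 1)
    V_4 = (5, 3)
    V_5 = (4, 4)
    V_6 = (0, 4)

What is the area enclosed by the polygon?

40.5

Apply the surveyor's formula: 2A = Σ (x_i·y_{i+1} − x_{i+1}·y_i), indices taken mod 6.
Σ = (26) + (10) + (1) + (8) + (16) + (20) = 81
Area = |Σ|/2 = 40.5.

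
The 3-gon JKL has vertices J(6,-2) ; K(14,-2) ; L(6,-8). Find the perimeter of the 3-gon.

24

|JK| = √((8)² + (0)²) = √64 = 8
|KL| = √((-8)² + (-6)²) = √100 = 10
|LJ| = √((0)² + (6)²) = √36 = 6
Perimeter = 8 + 10 + 6 = 24.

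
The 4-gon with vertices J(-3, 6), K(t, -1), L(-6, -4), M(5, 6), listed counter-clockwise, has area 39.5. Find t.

-5

Write out the shoelace sum; only the two edges meeting at K involve t:
2·Area = [((-3)·(-1) − t·6) + (t·(-4) − (-6)·(-1))] + 32
       = -10·t + 29 = 79
⇒ t = -5.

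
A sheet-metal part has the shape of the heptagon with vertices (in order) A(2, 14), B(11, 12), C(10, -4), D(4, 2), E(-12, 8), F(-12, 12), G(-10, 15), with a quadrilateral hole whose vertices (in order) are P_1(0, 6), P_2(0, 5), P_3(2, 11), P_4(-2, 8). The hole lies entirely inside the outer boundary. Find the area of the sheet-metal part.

232

Outer boundary:
Apply the shoelace (surveyor's) formula: 2A = Σ (x_i·y_{i+1} − x_{i+1}·y_i), indices taken mod 7.
Cross-terms: -130, -164, 36, 56, -48, -60, -170  ⇒  Σ = -480
Area = |Σ|/2 = 240.
Hole:
Apply Gauss's area formula: 2A = Σ (x_i·y_{i+1} − x_{i+1}·y_i), indices taken mod 4.
Cross-terms: 0, -10, 38, -12  ⇒  Σ = 16
Area = |Σ|/2 = 8.
Net area = 240 − 8 = 232.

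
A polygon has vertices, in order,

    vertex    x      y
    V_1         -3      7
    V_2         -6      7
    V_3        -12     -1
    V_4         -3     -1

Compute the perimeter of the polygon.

|V_1V_2| = √((-3)² + (0)²) = √9 = 3
|V_2V_3| = √((-6)² + (-8)²) = √100 = 10
|V_3V_4| = √((9)² + (0)²) = √81 = 9
|V_4V_1| = √((0)² + (8)²) = √64 = 8
Perimeter = 3 + 10 + 9 + 8 = 30.

30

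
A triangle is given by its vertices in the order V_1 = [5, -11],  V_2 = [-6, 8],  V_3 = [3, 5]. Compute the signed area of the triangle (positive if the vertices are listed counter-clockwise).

-69

Σ = (-26) + (-54) + (-58) = -138
Signed area = Σ/2 = -69 (negative ⇒ clockwise traversal).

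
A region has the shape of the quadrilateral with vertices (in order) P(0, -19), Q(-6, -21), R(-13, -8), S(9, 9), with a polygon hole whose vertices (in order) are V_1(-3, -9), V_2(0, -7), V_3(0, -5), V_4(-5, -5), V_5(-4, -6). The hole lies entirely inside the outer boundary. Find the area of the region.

265.5

Outer boundary:
Apply Gauss's area formula: 2A = Σ (x_i·y_{i+1} − x_{i+1}·y_i), indices taken mod 4.
P→Q: (0)(-21) − (-6)(-19) = -114
Q→R: (-6)(-8) − (-13)(-21) = -225
R→S: (-13)(9) − (9)(-8) = -45
S→P: (9)(-19) − (0)(9) = -171
Σ = -555
Area = |Σ|/2 = 277.5.
Hole:
Apply the shoelace (surveyor's) formula: 2A = Σ (x_i·y_{i+1} − x_{i+1}·y_i), indices taken mod 5.
V_1→V_2: (-3)(-7) − (0)(-9) = 21
V_2→V_3: (0)(-5) − (0)(-7) = 0
V_3→V_4: (0)(-5) − (-5)(-5) = -25
V_4→V_5: (-5)(-6) − (-4)(-5) = 10
V_5→V_1: (-4)(-9) − (-3)(-6) = 18
Σ = 24
Area = |Σ|/2 = 12.
Net area = 277.5 − 12 = 265.5.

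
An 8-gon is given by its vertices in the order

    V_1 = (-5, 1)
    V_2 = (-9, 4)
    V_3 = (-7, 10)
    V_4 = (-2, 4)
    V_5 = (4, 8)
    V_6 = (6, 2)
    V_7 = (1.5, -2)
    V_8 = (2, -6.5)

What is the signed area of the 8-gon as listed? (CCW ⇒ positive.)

Apply Gauss's area formula: 2A = Σ (x_i·y_{i+1} − x_{i+1}·y_i), indices taken mod 8.
V_1→V_2: (-5)(4) − (-9)(1) = -11
V_2→V_3: (-9)(10) − (-7)(4) = -62
V_3→V_4: (-7)(4) − (-2)(10) = -8
V_4→V_5: (-2)(8) − (4)(4) = -32
V_5→V_6: (4)(2) − (6)(8) = -40
V_6→V_7: (6)(-2) − (1.5)(2) = -15
V_7→V_8: (1.5)(-6.5) − (2)(-2) = -5.75
V_8→V_1: (2)(1) − (-5)(-6.5) = -30.5
Σ = -204.25
Signed area = Σ/2 = -102.125 (negative ⇒ clockwise traversal).

-102.125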